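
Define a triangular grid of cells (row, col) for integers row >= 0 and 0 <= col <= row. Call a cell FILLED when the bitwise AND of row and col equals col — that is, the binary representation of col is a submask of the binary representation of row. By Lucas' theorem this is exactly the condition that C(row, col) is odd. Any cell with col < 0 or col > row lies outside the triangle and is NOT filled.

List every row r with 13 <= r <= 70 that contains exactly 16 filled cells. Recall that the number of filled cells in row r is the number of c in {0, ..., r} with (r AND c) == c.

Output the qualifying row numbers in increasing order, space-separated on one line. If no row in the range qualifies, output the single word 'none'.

Row r has 2^popcount(r) filled cells, so we need popcount(r) = log2(16) = 4.
Scan r = 13..70 and keep those with exactly 4 one-bits:
r=13=1101 popcount=3 -> skip
r=14=1110 popcount=3 -> skip
r=15=1111 popcount=4 -> KEEP
r=16=10000 popcount=1 -> skip
r=17=10001 popcount=2 -> skip
r=18=10010 popcount=2 -> skip
r=19=10011 popcount=3 -> skip
r=20=10100 popcount=2 -> skip
r=21=10101 popcount=3 -> skip
r=22=10110 popcount=3 -> skip
r=23=10111 popcount=4 -> KEEP
r=24=11000 popcount=2 -> skip
r=25=11001 popcount=3 -> skip
r=26=11010 popcount=3 -> skip
r=27=11011 popcount=4 -> KEEP
r=28=11100 popcount=3 -> skip
r=29=11101 popcount=4 -> KEEP
r=30=11110 popcount=4 -> KEEP
r=31=11111 popcount=5 -> skip
r=32=100000 popcount=1 -> skip
r=33=100001 popcount=2 -> skip
r=34=100010 popcount=2 -> skip
r=35=100011 popcount=3 -> skip
r=36=100100 popcount=2 -> skip
r=37=100101 popcount=3 -> skip
r=38=100110 popcount=3 -> skip
r=39=100111 popcount=4 -> KEEP
r=40=101000 popcount=2 -> skip
r=41=101001 popcount=3 -> skip
r=42=101010 popcount=3 -> skip
r=43=101011 popcount=4 -> KEEP
r=44=101100 popcount=3 -> skip
r=45=101101 popcount=4 -> KEEP
r=46=101110 popcount=4 -> KEEP
r=47=101111 popcount=5 -> skip
r=48=110000 popcount=2 -> skip
r=49=110001 popcount=3 -> skip
r=50=110010 popcount=3 -> skip
r=51=110011 popcount=4 -> KEEP
r=52=110100 popcount=3 -> skip
r=53=110101 popcount=4 -> KEEP
r=54=110110 popcount=4 -> KEEP
r=55=110111 popcount=5 -> skip
r=56=111000 popcount=3 -> skip
r=57=111001 popcount=4 -> KEEP
r=58=111010 popcount=4 -> KEEP
r=59=111011 popcount=5 -> skip
r=60=111100 popcount=4 -> KEEP
r=61=111101 popcount=5 -> skip
r=62=111110 popcount=5 -> skip
r=63=111111 popcount=6 -> skip
r=64=1000000 popcount=1 -> skip
r=65=1000001 popcount=2 -> skip
r=66=1000010 popcount=2 -> skip
r=67=1000011 popcount=3 -> skip
r=68=1000100 popcount=2 -> skip
r=69=1000101 popcount=3 -> skip
r=70=1000110 popcount=3 -> skip
Kept rows: 15 23 27 29 30 39 43 45 46 51 53 54 57 58 60

Answer: 15 23 27 29 30 39 43 45 46 51 53 54 57 58 60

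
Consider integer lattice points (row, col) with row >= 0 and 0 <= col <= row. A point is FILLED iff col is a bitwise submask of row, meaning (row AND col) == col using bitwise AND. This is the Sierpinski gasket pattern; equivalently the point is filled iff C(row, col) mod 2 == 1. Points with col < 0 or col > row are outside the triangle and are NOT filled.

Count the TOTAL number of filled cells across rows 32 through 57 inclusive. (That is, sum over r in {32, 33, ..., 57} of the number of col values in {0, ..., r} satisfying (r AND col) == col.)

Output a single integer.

Answer: 294

Derivation:
r32=100000 pc1: +2 =2
r33=100001 pc2: +4 =6
r34=100010 pc2: +4 =10
r35=100011 pc3: +8 =18
r36=100100 pc2: +4 =22
r37=100101 pc3: +8 =30
r38=100110 pc3: +8 =38
r39=100111 pc4: +16 =54
r40=101000 pc2: +4 =58
r41=101001 pc3: +8 =66
r42=101010 pc3: +8 =74
r43=101011 pc4: +16 =90
r44=101100 pc3: +8 =98
r45=101101 pc4: +16 =114
r46=101110 pc4: +16 =130
r47=101111 pc5: +32 =162
r48=110000 pc2: +4 =166
r49=110001 pc3: +8 =174
r50=110010 pc3: +8 =182
r51=110011 pc4: +16 =198
r52=110100 pc3: +8 =206
r53=110101 pc4: +16 =222
r54=110110 pc4: +16 =238
r55=110111 pc5: +32 =270
r56=111000 pc3: +8 =278
r57=111001 pc4: +16 =294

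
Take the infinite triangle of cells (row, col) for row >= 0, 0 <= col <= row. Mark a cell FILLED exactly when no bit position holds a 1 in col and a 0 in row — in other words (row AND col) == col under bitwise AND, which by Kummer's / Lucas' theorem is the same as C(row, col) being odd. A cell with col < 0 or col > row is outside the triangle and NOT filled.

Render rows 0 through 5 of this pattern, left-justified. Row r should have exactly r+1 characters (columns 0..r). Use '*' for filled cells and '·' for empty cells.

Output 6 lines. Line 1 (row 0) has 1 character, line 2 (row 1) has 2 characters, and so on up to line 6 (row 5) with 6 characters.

r0=0: *
r1=1: **
r2=10: *·*
r3=11: ****
r4=100: *···*
r5=101: **··**

Answer: *
**
*·*
****
*···*
**··**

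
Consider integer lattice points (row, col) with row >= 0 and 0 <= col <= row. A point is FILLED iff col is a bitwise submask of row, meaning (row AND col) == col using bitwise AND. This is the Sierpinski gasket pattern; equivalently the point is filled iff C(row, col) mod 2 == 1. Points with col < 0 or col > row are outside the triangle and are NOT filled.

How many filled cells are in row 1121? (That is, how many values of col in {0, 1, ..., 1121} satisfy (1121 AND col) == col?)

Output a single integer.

Answer: 16

Derivation:
1121 in binary = 10001100001
popcount(1121) = number of 1-bits in 10001100001 = 4
A col c satisfies (1121 AND c) == c iff every set bit of c is also set in 1121; each of the 4 set bits of 1121 can independently be on or off in c.
count = 2^4 = 16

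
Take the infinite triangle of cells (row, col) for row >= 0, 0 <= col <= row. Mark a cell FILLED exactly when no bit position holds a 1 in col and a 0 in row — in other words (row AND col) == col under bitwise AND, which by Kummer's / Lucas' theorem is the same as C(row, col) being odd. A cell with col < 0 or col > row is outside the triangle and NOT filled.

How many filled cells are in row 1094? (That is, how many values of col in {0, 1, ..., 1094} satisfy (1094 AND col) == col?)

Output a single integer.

Answer: 16

Derivation:
1094 in binary = 10001000110
popcount(1094) = number of 1-bits in 10001000110 = 4
A col c satisfies (1094 AND c) == c iff every set bit of c is also set in 1094; each of the 4 set bits of 1094 can independently be on or off in c.
count = 2^4 = 16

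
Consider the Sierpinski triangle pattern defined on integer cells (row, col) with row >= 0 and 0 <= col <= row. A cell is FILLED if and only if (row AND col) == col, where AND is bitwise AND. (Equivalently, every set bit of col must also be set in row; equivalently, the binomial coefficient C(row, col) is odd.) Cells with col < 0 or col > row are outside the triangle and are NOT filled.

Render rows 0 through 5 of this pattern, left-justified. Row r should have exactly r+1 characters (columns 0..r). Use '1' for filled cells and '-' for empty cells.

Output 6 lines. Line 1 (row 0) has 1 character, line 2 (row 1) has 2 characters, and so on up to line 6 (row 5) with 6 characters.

r0=0: 1
r1=1: 11
r2=10: 1-1
r3=11: 1111
r4=100: 1---1
r5=101: 11--11

Answer: 1
11
1-1
1111
1---1
11--11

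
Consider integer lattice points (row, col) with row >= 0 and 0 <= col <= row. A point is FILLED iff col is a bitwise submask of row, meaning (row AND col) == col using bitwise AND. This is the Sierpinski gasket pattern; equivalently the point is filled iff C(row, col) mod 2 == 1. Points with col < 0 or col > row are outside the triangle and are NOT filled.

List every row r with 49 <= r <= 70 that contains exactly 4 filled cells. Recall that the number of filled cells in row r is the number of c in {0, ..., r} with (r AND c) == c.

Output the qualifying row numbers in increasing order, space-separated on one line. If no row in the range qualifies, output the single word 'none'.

Row r has 2^popcount(r) filled cells, so we need popcount(r) = log2(4) = 2.
Scan r = 49..70 and keep those with exactly 2 one-bits:
r=49=110001 popcount=3 -> skip
r=50=110010 popcount=3 -> skip
r=51=110011 popcount=4 -> skip
r=52=110100 popcount=3 -> skip
r=53=110101 popcount=4 -> skip
r=54=110110 popcount=4 -> skip
r=55=110111 popcount=5 -> skip
r=56=111000 popcount=3 -> skip
r=57=111001 popcount=4 -> skip
r=58=111010 popcount=4 -> skip
r=59=111011 popcount=5 -> skip
r=60=111100 popcount=4 -> skip
r=61=111101 popcount=5 -> skip
r=62=111110 popcount=5 -> skip
r=63=111111 popcount=6 -> skip
r=64=1000000 popcount=1 -> skip
r=65=1000001 popcount=2 -> KEEP
r=66=1000010 popcount=2 -> KEEP
r=67=1000011 popcount=3 -> skip
r=68=1000100 popcount=2 -> KEEP
r=69=1000101 popcount=3 -> skip
r=70=1000110 popcount=3 -> skip
Kept rows: 65 66 68

Answer: 65 66 68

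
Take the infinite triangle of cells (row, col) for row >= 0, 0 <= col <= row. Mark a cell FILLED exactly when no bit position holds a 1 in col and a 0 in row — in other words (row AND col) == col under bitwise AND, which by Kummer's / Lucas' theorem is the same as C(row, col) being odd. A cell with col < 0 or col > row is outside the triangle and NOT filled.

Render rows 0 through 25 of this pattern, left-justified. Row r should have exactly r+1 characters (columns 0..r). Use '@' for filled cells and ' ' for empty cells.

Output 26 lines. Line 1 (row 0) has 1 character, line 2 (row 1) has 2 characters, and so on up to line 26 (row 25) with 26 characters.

Answer: @
@@
@ @
@@@@
@   @
@@  @@
@ @ @ @
@@@@@@@@
@       @
@@      @@
@ @     @ @
@@@@    @@@@
@   @   @   @
@@  @@  @@  @@
@ @ @ @ @ @ @ @
@@@@@@@@@@@@@@@@
@               @
@@              @@
@ @             @ @
@@@@            @@@@
@   @           @   @
@@  @@          @@  @@
@ @ @ @         @ @ @ @
@@@@@@@@        @@@@@@@@
@       @       @       @
@@      @@      @@      @@

Derivation:
r0=0: @
r1=1: @@
r2=10: @ @
r3=11: @@@@
r4=100: @   @
r5=101: @@  @@
r6=110: @ @ @ @
r7=111: @@@@@@@@
r8=1000: @       @
r9=1001: @@      @@
r10=1010: @ @     @ @
r11=1011: @@@@    @@@@
r12=1100: @   @   @   @
r13=1101: @@  @@  @@  @@
r14=1110: @ @ @ @ @ @ @ @
r15=1111: @@@@@@@@@@@@@@@@
r16=10000: @               @
r17=10001: @@              @@
r18=10010: @ @             @ @
r19=10011: @@@@            @@@@
r20=10100: @   @           @   @
r21=10101: @@  @@          @@  @@
r22=10110: @ @ @ @         @ @ @ @
r23=10111: @@@@@@@@        @@@@@@@@
r24=11000: @       @       @       @
r25=11001: @@      @@      @@      @@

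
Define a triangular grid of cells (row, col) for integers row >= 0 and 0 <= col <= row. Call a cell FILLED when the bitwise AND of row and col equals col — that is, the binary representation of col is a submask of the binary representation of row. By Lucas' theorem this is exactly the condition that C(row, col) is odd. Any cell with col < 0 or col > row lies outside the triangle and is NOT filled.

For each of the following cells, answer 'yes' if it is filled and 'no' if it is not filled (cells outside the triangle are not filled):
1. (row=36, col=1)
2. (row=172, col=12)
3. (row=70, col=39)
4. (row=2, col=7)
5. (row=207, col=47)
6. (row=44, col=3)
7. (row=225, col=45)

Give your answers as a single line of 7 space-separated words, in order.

(36,1): row=0b100100, col=0b1, row AND col = 0b0 = 0; 0 != 1 -> empty
(172,12): row=0b10101100, col=0b1100, row AND col = 0b1100 = 12; 12 == 12 -> filled
(70,39): row=0b1000110, col=0b100111, row AND col = 0b110 = 6; 6 != 39 -> empty
(2,7): col outside [0, 2] -> not filled
(207,47): row=0b11001111, col=0b101111, row AND col = 0b1111 = 15; 15 != 47 -> empty
(44,3): row=0b101100, col=0b11, row AND col = 0b0 = 0; 0 != 3 -> empty
(225,45): row=0b11100001, col=0b101101, row AND col = 0b100001 = 33; 33 != 45 -> empty

Answer: no yes no no no no no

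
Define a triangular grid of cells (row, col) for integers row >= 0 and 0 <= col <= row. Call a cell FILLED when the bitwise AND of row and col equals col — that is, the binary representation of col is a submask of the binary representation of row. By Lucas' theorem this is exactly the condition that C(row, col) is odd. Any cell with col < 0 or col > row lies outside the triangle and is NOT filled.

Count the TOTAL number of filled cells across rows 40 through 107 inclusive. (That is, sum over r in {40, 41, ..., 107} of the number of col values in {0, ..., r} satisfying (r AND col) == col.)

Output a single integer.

r40=101000 pc2: +4 =4
r41=101001 pc3: +8 =12
r42=101010 pc3: +8 =20
r43=101011 pc4: +16 =36
r44=101100 pc3: +8 =44
r45=101101 pc4: +16 =60
r46=101110 pc4: +16 =76
r47=101111 pc5: +32 =108
r48=110000 pc2: +4 =112
r49=110001 pc3: +8 =120
r50=110010 pc3: +8 =128
r51=110011 pc4: +16 =144
r52=110100 pc3: +8 =152
r53=110101 pc4: +16 =168
r54=110110 pc4: +16 =184
r55=110111 pc5: +32 =216
r56=111000 pc3: +8 =224
r57=111001 pc4: +16 =240
r58=111010 pc4: +16 =256
r59=111011 pc5: +32 =288
r60=111100 pc4: +16 =304
r61=111101 pc5: +32 =336
r62=111110 pc5: +32 =368
r63=111111 pc6: +64 =432
r64=1000000 pc1: +2 =434
r65=1000001 pc2: +4 =438
r66=1000010 pc2: +4 =442
r67=1000011 pc3: +8 =450
r68=1000100 pc2: +4 =454
r69=1000101 pc3: +8 =462
r70=1000110 pc3: +8 =470
r71=1000111 pc4: +16 =486
r72=1001000 pc2: +4 =490
r73=1001001 pc3: +8 =498
r74=1001010 pc3: +8 =506
r75=1001011 pc4: +16 =522
r76=1001100 pc3: +8 =530
r77=1001101 pc4: +16 =546
r78=1001110 pc4: +16 =562
r79=1001111 pc5: +32 =594
r80=1010000 pc2: +4 =598
r81=1010001 pc3: +8 =606
r82=1010010 pc3: +8 =614
r83=1010011 pc4: +16 =630
r84=1010100 pc3: +8 =638
r85=1010101 pc4: +16 =654
r86=1010110 pc4: +16 =670
r87=1010111 pc5: +32 =702
r88=1011000 pc3: +8 =710
r89=1011001 pc4: +16 =726
r90=1011010 pc4: +16 =742
r91=1011011 pc5: +32 =774
r92=1011100 pc4: +16 =790
r93=1011101 pc5: +32 =822
r94=1011110 pc5: +32 =854
r95=1011111 pc6: +64 =918
r96=1100000 pc2: +4 =922
r97=1100001 pc3: +8 =930
r98=1100010 pc3: +8 =938
r99=1100011 pc4: +16 =954
r100=1100100 pc3: +8 =962
r101=1100101 pc4: +16 =978
r102=1100110 pc4: +16 =994
r103=1100111 pc5: +32 =1026
r104=1101000 pc3: +8 =1034
r105=1101001 pc4: +16 =1050
r106=1101010 pc4: +16 =1066
r107=1101011 pc5: +32 =1098

Answer: 1098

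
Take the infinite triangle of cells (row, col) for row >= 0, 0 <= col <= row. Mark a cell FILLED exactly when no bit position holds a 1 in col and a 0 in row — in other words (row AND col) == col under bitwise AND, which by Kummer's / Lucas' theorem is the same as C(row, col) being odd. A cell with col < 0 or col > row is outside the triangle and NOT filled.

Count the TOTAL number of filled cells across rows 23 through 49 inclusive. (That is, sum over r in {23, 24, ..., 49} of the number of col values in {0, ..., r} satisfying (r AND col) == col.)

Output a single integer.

Answer: 298

Derivation:
r23=10111 pc4: +16 =16
r24=11000 pc2: +4 =20
r25=11001 pc3: +8 =28
r26=11010 pc3: +8 =36
r27=11011 pc4: +16 =52
r28=11100 pc3: +8 =60
r29=11101 pc4: +16 =76
r30=11110 pc4: +16 =92
r31=11111 pc5: +32 =124
r32=100000 pc1: +2 =126
r33=100001 pc2: +4 =130
r34=100010 pc2: +4 =134
r35=100011 pc3: +8 =142
r36=100100 pc2: +4 =146
r37=100101 pc3: +8 =154
r38=100110 pc3: +8 =162
r39=100111 pc4: +16 =178
r40=101000 pc2: +4 =182
r41=101001 pc3: +8 =190
r42=101010 pc3: +8 =198
r43=101011 pc4: +16 =214
r44=101100 pc3: +8 =222
r45=101101 pc4: +16 =238
r46=101110 pc4: +16 =254
r47=101111 pc5: +32 =286
r48=110000 pc2: +4 =290
r49=110001 pc3: +8 =298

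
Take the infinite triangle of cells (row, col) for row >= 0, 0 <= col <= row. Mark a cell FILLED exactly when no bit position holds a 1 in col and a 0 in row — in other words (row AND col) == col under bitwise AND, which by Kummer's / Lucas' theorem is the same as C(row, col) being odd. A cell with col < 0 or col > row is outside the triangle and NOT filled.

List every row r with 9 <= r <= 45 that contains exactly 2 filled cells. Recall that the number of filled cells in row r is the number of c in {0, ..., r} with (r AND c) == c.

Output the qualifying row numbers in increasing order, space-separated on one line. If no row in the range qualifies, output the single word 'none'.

Answer: 16 32

Derivation:
Row r has 2^popcount(r) filled cells, so we need popcount(r) = log2(2) = 1.
Scan r = 9..45 and keep those with exactly 1 one-bits:
r=9=1001 popcount=2 -> skip
r=10=1010 popcount=2 -> skip
r=11=1011 popcount=3 -> skip
r=12=1100 popcount=2 -> skip
r=13=1101 popcount=3 -> skip
r=14=1110 popcount=3 -> skip
r=15=1111 popcount=4 -> skip
r=16=10000 popcount=1 -> KEEP
r=17=10001 popcount=2 -> skip
r=18=10010 popcount=2 -> skip
r=19=10011 popcount=3 -> skip
r=20=10100 popcount=2 -> skip
r=21=10101 popcount=3 -> skip
r=22=10110 popcount=3 -> skip
r=23=10111 popcount=4 -> skip
r=24=11000 popcount=2 -> skip
r=25=11001 popcount=3 -> skip
r=26=11010 popcount=3 -> skip
r=27=11011 popcount=4 -> skip
r=28=11100 popcount=3 -> skip
r=29=11101 popcount=4 -> skip
r=30=11110 popcount=4 -> skip
r=31=11111 popcount=5 -> skip
r=32=100000 popcount=1 -> KEEP
r=33=100001 popcount=2 -> skip
r=34=100010 popcount=2 -> skip
r=35=100011 popcount=3 -> skip
r=36=100100 popcount=2 -> skip
r=37=100101 popcount=3 -> skip
r=38=100110 popcount=3 -> skip
r=39=100111 popcount=4 -> skip
r=40=101000 popcount=2 -> skip
r=41=101001 popcount=3 -> skip
r=42=101010 popcount=3 -> skip
r=43=101011 popcount=4 -> skip
r=44=101100 popcount=3 -> skip
r=45=101101 popcount=4 -> skip
Kept rows: 16 32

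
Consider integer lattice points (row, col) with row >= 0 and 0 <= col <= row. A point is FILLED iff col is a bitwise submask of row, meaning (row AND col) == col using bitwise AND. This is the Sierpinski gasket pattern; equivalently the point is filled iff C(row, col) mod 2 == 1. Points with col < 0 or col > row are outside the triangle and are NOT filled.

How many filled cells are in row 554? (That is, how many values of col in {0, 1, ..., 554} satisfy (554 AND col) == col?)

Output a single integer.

Answer: 16

Derivation:
554 in binary = 1000101010
popcount(554) = number of 1-bits in 1000101010 = 4
A col c satisfies (554 AND c) == c iff every set bit of c is also set in 554; each of the 4 set bits of 554 can independently be on or off in c.
count = 2^4 = 16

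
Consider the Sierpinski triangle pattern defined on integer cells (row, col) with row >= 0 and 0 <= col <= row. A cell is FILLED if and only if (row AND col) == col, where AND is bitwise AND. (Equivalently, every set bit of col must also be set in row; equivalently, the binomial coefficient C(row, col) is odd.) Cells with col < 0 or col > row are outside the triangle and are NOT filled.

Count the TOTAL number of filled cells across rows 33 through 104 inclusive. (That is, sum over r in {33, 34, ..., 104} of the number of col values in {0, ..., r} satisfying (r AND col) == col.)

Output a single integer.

r33=100001 pc2: +4 =4
r34=100010 pc2: +4 =8
r35=100011 pc3: +8 =16
r36=100100 pc2: +4 =20
r37=100101 pc3: +8 =28
r38=100110 pc3: +8 =36
r39=100111 pc4: +16 =52
r40=101000 pc2: +4 =56
r41=101001 pc3: +8 =64
r42=101010 pc3: +8 =72
r43=101011 pc4: +16 =88
r44=101100 pc3: +8 =96
r45=101101 pc4: +16 =112
r46=101110 pc4: +16 =128
r47=101111 pc5: +32 =160
r48=110000 pc2: +4 =164
r49=110001 pc3: +8 =172
r50=110010 pc3: +8 =180
r51=110011 pc4: +16 =196
r52=110100 pc3: +8 =204
r53=110101 pc4: +16 =220
r54=110110 pc4: +16 =236
r55=110111 pc5: +32 =268
r56=111000 pc3: +8 =276
r57=111001 pc4: +16 =292
r58=111010 pc4: +16 =308
r59=111011 pc5: +32 =340
r60=111100 pc4: +16 =356
r61=111101 pc5: +32 =388
r62=111110 pc5: +32 =420
r63=111111 pc6: +64 =484
r64=1000000 pc1: +2 =486
r65=1000001 pc2: +4 =490
r66=1000010 pc2: +4 =494
r67=1000011 pc3: +8 =502
r68=1000100 pc2: +4 =506
r69=1000101 pc3: +8 =514
r70=1000110 pc3: +8 =522
r71=1000111 pc4: +16 =538
r72=1001000 pc2: +4 =542
r73=1001001 pc3: +8 =550
r74=1001010 pc3: +8 =558
r75=1001011 pc4: +16 =574
r76=1001100 pc3: +8 =582
r77=1001101 pc4: +16 =598
r78=1001110 pc4: +16 =614
r79=1001111 pc5: +32 =646
r80=1010000 pc2: +4 =650
r81=1010001 pc3: +8 =658
r82=1010010 pc3: +8 =666
r83=1010011 pc4: +16 =682
r84=1010100 pc3: +8 =690
r85=1010101 pc4: +16 =706
r86=1010110 pc4: +16 =722
r87=1010111 pc5: +32 =754
r88=1011000 pc3: +8 =762
r89=1011001 pc4: +16 =778
r90=1011010 pc4: +16 =794
r91=1011011 pc5: +32 =826
r92=1011100 pc4: +16 =842
r93=1011101 pc5: +32 =874
r94=1011110 pc5: +32 =906
r95=1011111 pc6: +64 =970
r96=1100000 pc2: +4 =974
r97=1100001 pc3: +8 =982
r98=1100010 pc3: +8 =990
r99=1100011 pc4: +16 =1006
r100=1100100 pc3: +8 =1014
r101=1100101 pc4: +16 =1030
r102=1100110 pc4: +16 =1046
r103=1100111 pc5: +32 =1078
r104=1101000 pc3: +8 =1086

Answer: 1086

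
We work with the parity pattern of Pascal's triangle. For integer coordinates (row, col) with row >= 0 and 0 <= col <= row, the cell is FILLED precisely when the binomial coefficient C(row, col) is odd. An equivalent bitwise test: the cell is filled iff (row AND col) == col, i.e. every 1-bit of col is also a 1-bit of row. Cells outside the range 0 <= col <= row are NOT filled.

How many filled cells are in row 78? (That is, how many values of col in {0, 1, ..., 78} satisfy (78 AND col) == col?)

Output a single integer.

Answer: 16

Derivation:
78 in binary = 1001110
popcount(78) = number of 1-bits in 1001110 = 4
A col c satisfies (78 AND c) == c iff every set bit of c is also set in 78; each of the 4 set bits of 78 can independently be on or off in c.
count = 2^4 = 16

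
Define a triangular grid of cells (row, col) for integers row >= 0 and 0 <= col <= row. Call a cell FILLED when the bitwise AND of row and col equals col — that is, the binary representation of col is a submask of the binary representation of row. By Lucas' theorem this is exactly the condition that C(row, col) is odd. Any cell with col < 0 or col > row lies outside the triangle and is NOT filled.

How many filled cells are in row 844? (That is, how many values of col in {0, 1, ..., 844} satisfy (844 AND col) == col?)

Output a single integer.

Answer: 32

Derivation:
844 in binary = 1101001100
popcount(844) = number of 1-bits in 1101001100 = 5
A col c satisfies (844 AND c) == c iff every set bit of c is also set in 844; each of the 5 set bits of 844 can independently be on or off in c.
count = 2^5 = 32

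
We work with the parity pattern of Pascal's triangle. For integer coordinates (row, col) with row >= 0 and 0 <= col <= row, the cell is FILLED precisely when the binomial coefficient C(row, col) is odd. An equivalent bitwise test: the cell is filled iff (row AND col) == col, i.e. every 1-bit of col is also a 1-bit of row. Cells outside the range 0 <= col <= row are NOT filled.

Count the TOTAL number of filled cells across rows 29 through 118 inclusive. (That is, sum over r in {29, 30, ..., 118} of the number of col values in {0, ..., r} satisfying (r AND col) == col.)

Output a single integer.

Answer: 1512

Derivation:
r29=11101 pc4: +16 =16
r30=11110 pc4: +16 =32
r31=11111 pc5: +32 =64
r32=100000 pc1: +2 =66
r33=100001 pc2: +4 =70
r34=100010 pc2: +4 =74
r35=100011 pc3: +8 =82
r36=100100 pc2: +4 =86
r37=100101 pc3: +8 =94
r38=100110 pc3: +8 =102
r39=100111 pc4: +16 =118
r40=101000 pc2: +4 =122
r41=101001 pc3: +8 =130
r42=101010 pc3: +8 =138
r43=101011 pc4: +16 =154
r44=101100 pc3: +8 =162
r45=101101 pc4: +16 =178
r46=101110 pc4: +16 =194
r47=101111 pc5: +32 =226
r48=110000 pc2: +4 =230
r49=110001 pc3: +8 =238
r50=110010 pc3: +8 =246
r51=110011 pc4: +16 =262
r52=110100 pc3: +8 =270
r53=110101 pc4: +16 =286
r54=110110 pc4: +16 =302
r55=110111 pc5: +32 =334
r56=111000 pc3: +8 =342
r57=111001 pc4: +16 =358
r58=111010 pc4: +16 =374
r59=111011 pc5: +32 =406
r60=111100 pc4: +16 =422
r61=111101 pc5: +32 =454
r62=111110 pc5: +32 =486
r63=111111 pc6: +64 =550
r64=1000000 pc1: +2 =552
r65=1000001 pc2: +4 =556
r66=1000010 pc2: +4 =560
r67=1000011 pc3: +8 =568
r68=1000100 pc2: +4 =572
r69=1000101 pc3: +8 =580
r70=1000110 pc3: +8 =588
r71=1000111 pc4: +16 =604
r72=1001000 pc2: +4 =608
r73=1001001 pc3: +8 =616
r74=1001010 pc3: +8 =624
r75=1001011 pc4: +16 =640
r76=1001100 pc3: +8 =648
r77=1001101 pc4: +16 =664
r78=1001110 pc4: +16 =680
r79=1001111 pc5: +32 =712
r80=1010000 pc2: +4 =716
r81=1010001 pc3: +8 =724
r82=1010010 pc3: +8 =732
r83=1010011 pc4: +16 =748
r84=1010100 pc3: +8 =756
r85=1010101 pc4: +16 =772
r86=1010110 pc4: +16 =788
r87=1010111 pc5: +32 =820
r88=1011000 pc3: +8 =828
r89=1011001 pc4: +16 =844
r90=1011010 pc4: +16 =860
r91=1011011 pc5: +32 =892
r92=1011100 pc4: +16 =908
r93=1011101 pc5: +32 =940
r94=1011110 pc5: +32 =972
r95=1011111 pc6: +64 =1036
r96=1100000 pc2: +4 =1040
r97=1100001 pc3: +8 =1048
r98=1100010 pc3: +8 =1056
r99=1100011 pc4: +16 =1072
r100=1100100 pc3: +8 =1080
r101=1100101 pc4: +16 =1096
r102=1100110 pc4: +16 =1112
r103=1100111 pc5: +32 =1144
r104=1101000 pc3: +8 =1152
r105=1101001 pc4: +16 =1168
r106=1101010 pc4: +16 =1184
r107=1101011 pc5: +32 =1216
r108=1101100 pc4: +16 =1232
r109=1101101 pc5: +32 =1264
r110=1101110 pc5: +32 =1296
r111=1101111 pc6: +64 =1360
r112=1110000 pc3: +8 =1368
r113=1110001 pc4: +16 =1384
r114=1110010 pc4: +16 =1400
r115=1110011 pc5: +32 =1432
r116=1110100 pc4: +16 =1448
r117=1110101 pc5: +32 =1480
r118=1110110 pc5: +32 =1512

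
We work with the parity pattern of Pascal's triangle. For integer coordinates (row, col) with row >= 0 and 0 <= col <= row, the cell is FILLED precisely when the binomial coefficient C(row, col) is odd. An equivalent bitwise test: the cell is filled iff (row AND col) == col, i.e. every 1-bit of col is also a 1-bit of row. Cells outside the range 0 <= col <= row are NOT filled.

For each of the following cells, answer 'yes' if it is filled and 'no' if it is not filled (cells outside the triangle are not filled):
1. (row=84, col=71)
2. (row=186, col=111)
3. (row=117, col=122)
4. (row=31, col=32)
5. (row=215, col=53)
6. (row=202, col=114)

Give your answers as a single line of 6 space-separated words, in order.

Answer: no no no no no no

Derivation:
(84,71): row=0b1010100, col=0b1000111, row AND col = 0b1000100 = 68; 68 != 71 -> empty
(186,111): row=0b10111010, col=0b1101111, row AND col = 0b101010 = 42; 42 != 111 -> empty
(117,122): col outside [0, 117] -> not filled
(31,32): col outside [0, 31] -> not filled
(215,53): row=0b11010111, col=0b110101, row AND col = 0b10101 = 21; 21 != 53 -> empty
(202,114): row=0b11001010, col=0b1110010, row AND col = 0b1000010 = 66; 66 != 114 -> empty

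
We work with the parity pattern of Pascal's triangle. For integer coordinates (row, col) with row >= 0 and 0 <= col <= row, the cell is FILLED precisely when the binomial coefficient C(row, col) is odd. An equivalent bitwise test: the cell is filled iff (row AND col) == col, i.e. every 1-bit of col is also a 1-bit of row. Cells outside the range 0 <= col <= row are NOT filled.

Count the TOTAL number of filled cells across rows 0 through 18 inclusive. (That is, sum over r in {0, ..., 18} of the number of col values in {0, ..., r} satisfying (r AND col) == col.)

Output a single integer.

Answer: 91

Derivation:
r0=0 pc0: +1 =1
r1=1 pc1: +2 =3
r2=10 pc1: +2 =5
r3=11 pc2: +4 =9
r4=100 pc1: +2 =11
r5=101 pc2: +4 =15
r6=110 pc2: +4 =19
r7=111 pc3: +8 =27
r8=1000 pc1: +2 =29
r9=1001 pc2: +4 =33
r10=1010 pc2: +4 =37
r11=1011 pc3: +8 =45
r12=1100 pc2: +4 =49
r13=1101 pc3: +8 =57
r14=1110 pc3: +8 =65
r15=1111 pc4: +16 =81
r16=10000 pc1: +2 =83
r17=10001 pc2: +4 =87
r18=10010 pc2: +4 =91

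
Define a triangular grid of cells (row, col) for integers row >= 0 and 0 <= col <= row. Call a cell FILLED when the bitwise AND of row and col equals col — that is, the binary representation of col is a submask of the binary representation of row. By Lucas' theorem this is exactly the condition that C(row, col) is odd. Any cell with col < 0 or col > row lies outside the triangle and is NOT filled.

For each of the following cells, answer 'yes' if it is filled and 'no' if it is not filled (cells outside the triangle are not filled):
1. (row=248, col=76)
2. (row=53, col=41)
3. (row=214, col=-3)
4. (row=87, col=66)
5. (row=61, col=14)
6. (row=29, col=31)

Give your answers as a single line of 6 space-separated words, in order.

Answer: no no no yes no no

Derivation:
(248,76): row=0b11111000, col=0b1001100, row AND col = 0b1001000 = 72; 72 != 76 -> empty
(53,41): row=0b110101, col=0b101001, row AND col = 0b100001 = 33; 33 != 41 -> empty
(214,-3): col outside [0, 214] -> not filled
(87,66): row=0b1010111, col=0b1000010, row AND col = 0b1000010 = 66; 66 == 66 -> filled
(61,14): row=0b111101, col=0b1110, row AND col = 0b1100 = 12; 12 != 14 -> empty
(29,31): col outside [0, 29] -> not filled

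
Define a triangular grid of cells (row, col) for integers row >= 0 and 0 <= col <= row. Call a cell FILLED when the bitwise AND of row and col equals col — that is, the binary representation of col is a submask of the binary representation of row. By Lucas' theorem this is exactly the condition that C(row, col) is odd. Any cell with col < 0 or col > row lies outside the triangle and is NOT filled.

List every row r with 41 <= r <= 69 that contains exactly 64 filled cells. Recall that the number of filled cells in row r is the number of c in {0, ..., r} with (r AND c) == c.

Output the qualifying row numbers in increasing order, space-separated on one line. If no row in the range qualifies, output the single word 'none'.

Answer: 63

Derivation:
Row r has 2^popcount(r) filled cells, so we need popcount(r) = log2(64) = 6.
Scan r = 41..69 and keep those with exactly 6 one-bits:
r=41=101001 popcount=3 -> skip
r=42=101010 popcount=3 -> skip
r=43=101011 popcount=4 -> skip
r=44=101100 popcount=3 -> skip
r=45=101101 popcount=4 -> skip
r=46=101110 popcount=4 -> skip
r=47=101111 popcount=5 -> skip
r=48=110000 popcount=2 -> skip
r=49=110001 popcount=3 -> skip
r=50=110010 popcount=3 -> skip
r=51=110011 popcount=4 -> skip
r=52=110100 popcount=3 -> skip
r=53=110101 popcount=4 -> skip
r=54=110110 popcount=4 -> skip
r=55=110111 popcount=5 -> skip
r=56=111000 popcount=3 -> skip
r=57=111001 popcount=4 -> skip
r=58=111010 popcount=4 -> skip
r=59=111011 popcount=5 -> skip
r=60=111100 popcount=4 -> skip
r=61=111101 popcount=5 -> skip
r=62=111110 popcount=5 -> skip
r=63=111111 popcount=6 -> KEEP
r=64=1000000 popcount=1 -> skip
r=65=1000001 popcount=2 -> skip
r=66=1000010 popcount=2 -> skip
r=67=1000011 popcount=3 -> skip
r=68=1000100 popcount=2 -> skip
r=69=1000101 popcount=3 -> skip
Kept rows: 63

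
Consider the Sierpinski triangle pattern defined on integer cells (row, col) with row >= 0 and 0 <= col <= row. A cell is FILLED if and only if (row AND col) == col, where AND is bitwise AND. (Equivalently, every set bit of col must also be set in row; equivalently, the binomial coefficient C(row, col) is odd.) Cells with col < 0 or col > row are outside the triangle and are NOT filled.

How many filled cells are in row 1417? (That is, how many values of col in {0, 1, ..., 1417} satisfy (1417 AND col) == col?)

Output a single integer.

1417 in binary = 10110001001
popcount(1417) = number of 1-bits in 10110001001 = 5
A col c satisfies (1417 AND c) == c iff every set bit of c is also set in 1417; each of the 5 set bits of 1417 can independently be on or off in c.
count = 2^5 = 32

Answer: 32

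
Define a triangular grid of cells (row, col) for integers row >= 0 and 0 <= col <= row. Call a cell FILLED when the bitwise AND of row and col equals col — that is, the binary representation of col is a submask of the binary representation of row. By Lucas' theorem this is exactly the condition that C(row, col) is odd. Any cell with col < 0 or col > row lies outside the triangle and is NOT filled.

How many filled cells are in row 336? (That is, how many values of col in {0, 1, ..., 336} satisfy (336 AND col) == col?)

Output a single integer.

336 in binary = 101010000
popcount(336) = number of 1-bits in 101010000 = 3
A col c satisfies (336 AND c) == c iff every set bit of c is also set in 336; each of the 3 set bits of 336 can independently be on or off in c.
count = 2^3 = 8

Answer: 8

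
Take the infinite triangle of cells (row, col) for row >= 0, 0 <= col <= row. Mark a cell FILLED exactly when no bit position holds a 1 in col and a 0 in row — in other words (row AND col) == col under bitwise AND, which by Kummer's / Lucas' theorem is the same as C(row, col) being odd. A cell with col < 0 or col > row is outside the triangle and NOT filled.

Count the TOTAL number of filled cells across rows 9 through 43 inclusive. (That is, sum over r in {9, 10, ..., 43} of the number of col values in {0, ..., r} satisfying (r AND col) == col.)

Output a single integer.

r9=1001 pc2: +4 =4
r10=1010 pc2: +4 =8
r11=1011 pc3: +8 =16
r12=1100 pc2: +4 =20
r13=1101 pc3: +8 =28
r14=1110 pc3: +8 =36
r15=1111 pc4: +16 =52
r16=10000 pc1: +2 =54
r17=10001 pc2: +4 =58
r18=10010 pc2: +4 =62
r19=10011 pc3: +8 =70
r20=10100 pc2: +4 =74
r21=10101 pc3: +8 =82
r22=10110 pc3: +8 =90
r23=10111 pc4: +16 =106
r24=11000 pc2: +4 =110
r25=11001 pc3: +8 =118
r26=11010 pc3: +8 =126
r27=11011 pc4: +16 =142
r28=11100 pc3: +8 =150
r29=11101 pc4: +16 =166
r30=11110 pc4: +16 =182
r31=11111 pc5: +32 =214
r32=100000 pc1: +2 =216
r33=100001 pc2: +4 =220
r34=100010 pc2: +4 =224
r35=100011 pc3: +8 =232
r36=100100 pc2: +4 =236
r37=100101 pc3: +8 =244
r38=100110 pc3: +8 =252
r39=100111 pc4: +16 =268
r40=101000 pc2: +4 =272
r41=101001 pc3: +8 =280
r42=101010 pc3: +8 =288
r43=101011 pc4: +16 =304

Answer: 304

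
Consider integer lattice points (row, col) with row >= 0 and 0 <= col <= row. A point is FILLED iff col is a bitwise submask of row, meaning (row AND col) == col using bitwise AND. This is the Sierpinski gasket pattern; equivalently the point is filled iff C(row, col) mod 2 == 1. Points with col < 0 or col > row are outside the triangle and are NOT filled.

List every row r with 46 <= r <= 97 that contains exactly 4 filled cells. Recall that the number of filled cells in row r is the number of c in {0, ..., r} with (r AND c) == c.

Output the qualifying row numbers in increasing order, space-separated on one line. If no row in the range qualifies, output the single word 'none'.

Row r has 2^popcount(r) filled cells, so we need popcount(r) = log2(4) = 2.
Scan r = 46..97 and keep those with exactly 2 one-bits:
r=46=101110 popcount=4 -> skip
r=47=101111 popcount=5 -> skip
r=48=110000 popcount=2 -> KEEP
r=49=110001 popcount=3 -> skip
r=50=110010 popcount=3 -> skip
r=51=110011 popcount=4 -> skip
r=52=110100 popcount=3 -> skip
r=53=110101 popcount=4 -> skip
r=54=110110 popcount=4 -> skip
r=55=110111 popcount=5 -> skip
r=56=111000 popcount=3 -> skip
r=57=111001 popcount=4 -> skip
r=58=111010 popcount=4 -> skip
r=59=111011 popcount=5 -> skip
r=60=111100 popcount=4 -> skip
r=61=111101 popcount=5 -> skip
r=62=111110 popcount=5 -> skip
r=63=111111 popcount=6 -> skip
r=64=1000000 popcount=1 -> skip
r=65=1000001 popcount=2 -> KEEP
r=66=1000010 popcount=2 -> KEEP
r=67=1000011 popcount=3 -> skip
r=68=1000100 popcount=2 -> KEEP
r=69=1000101 popcount=3 -> skip
r=70=1000110 popcount=3 -> skip
r=71=1000111 popcount=4 -> skip
r=72=1001000 popcount=2 -> KEEP
r=73=1001001 popcount=3 -> skip
r=74=1001010 popcount=3 -> skip
r=75=1001011 popcount=4 -> skip
r=76=1001100 popcount=3 -> skip
r=77=1001101 popcount=4 -> skip
r=78=1001110 popcount=4 -> skip
r=79=1001111 popcount=5 -> skip
r=80=1010000 popcount=2 -> KEEP
r=81=1010001 popcount=3 -> skip
r=82=1010010 popcount=3 -> skip
r=83=1010011 popcount=4 -> skip
r=84=1010100 popcount=3 -> skip
r=85=1010101 popcount=4 -> skip
r=86=1010110 popcount=4 -> skip
r=87=1010111 popcount=5 -> skip
r=88=1011000 popcount=3 -> skip
r=89=1011001 popcount=4 -> skip
r=90=1011010 popcount=4 -> skip
r=91=1011011 popcount=5 -> skip
r=92=1011100 popcount=4 -> skip
r=93=1011101 popcount=5 -> skip
r=94=1011110 popcount=5 -> skip
r=95=1011111 popcount=6 -> skip
r=96=1100000 popcount=2 -> KEEP
r=97=1100001 popcount=3 -> skip
Kept rows: 48 65 66 68 72 80 96

Answer: 48 65 66 68 72 80 96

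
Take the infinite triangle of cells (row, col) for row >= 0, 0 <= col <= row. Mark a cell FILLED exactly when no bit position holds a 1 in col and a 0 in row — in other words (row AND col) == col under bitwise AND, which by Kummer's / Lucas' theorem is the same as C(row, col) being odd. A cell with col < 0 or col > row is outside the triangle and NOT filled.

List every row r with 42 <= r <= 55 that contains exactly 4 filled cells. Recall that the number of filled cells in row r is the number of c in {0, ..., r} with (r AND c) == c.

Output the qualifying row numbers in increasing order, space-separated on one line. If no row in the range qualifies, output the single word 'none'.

Answer: 48

Derivation:
Row r has 2^popcount(r) filled cells, so we need popcount(r) = log2(4) = 2.
Scan r = 42..55 and keep those with exactly 2 one-bits:
r=42=101010 popcount=3 -> skip
r=43=101011 popcount=4 -> skip
r=44=101100 popcount=3 -> skip
r=45=101101 popcount=4 -> skip
r=46=101110 popcount=4 -> skip
r=47=101111 popcount=5 -> skip
r=48=110000 popcount=2 -> KEEP
r=49=110001 popcount=3 -> skip
r=50=110010 popcount=3 -> skip
r=51=110011 popcount=4 -> skip
r=52=110100 popcount=3 -> skip
r=53=110101 popcount=4 -> skip
r=54=110110 popcount=4 -> skip
r=55=110111 popcount=5 -> skip
Kept rows: 48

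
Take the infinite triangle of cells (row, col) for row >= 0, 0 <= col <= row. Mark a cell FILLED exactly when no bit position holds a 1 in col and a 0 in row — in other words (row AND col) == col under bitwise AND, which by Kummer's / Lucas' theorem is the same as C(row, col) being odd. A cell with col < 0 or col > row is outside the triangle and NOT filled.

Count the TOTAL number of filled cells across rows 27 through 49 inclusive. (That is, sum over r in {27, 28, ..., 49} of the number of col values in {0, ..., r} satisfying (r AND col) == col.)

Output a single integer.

Answer: 262

Derivation:
r27=11011 pc4: +16 =16
r28=11100 pc3: +8 =24
r29=11101 pc4: +16 =40
r30=11110 pc4: +16 =56
r31=11111 pc5: +32 =88
r32=100000 pc1: +2 =90
r33=100001 pc2: +4 =94
r34=100010 pc2: +4 =98
r35=100011 pc3: +8 =106
r36=100100 pc2: +4 =110
r37=100101 pc3: +8 =118
r38=100110 pc3: +8 =126
r39=100111 pc4: +16 =142
r40=101000 pc2: +4 =146
r41=101001 pc3: +8 =154
r42=101010 pc3: +8 =162
r43=101011 pc4: +16 =178
r44=101100 pc3: +8 =186
r45=101101 pc4: +16 =202
r46=101110 pc4: +16 =218
r47=101111 pc5: +32 =250
r48=110000 pc2: +4 =254
r49=110001 pc3: +8 =262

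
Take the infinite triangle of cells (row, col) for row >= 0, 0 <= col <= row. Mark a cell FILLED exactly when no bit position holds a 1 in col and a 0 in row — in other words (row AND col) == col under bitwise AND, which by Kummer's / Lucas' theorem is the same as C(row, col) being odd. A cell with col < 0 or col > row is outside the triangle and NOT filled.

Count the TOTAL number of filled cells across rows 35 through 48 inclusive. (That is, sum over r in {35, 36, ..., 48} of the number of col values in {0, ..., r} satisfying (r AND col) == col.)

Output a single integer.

Answer: 156

Derivation:
r35=100011 pc3: +8 =8
r36=100100 pc2: +4 =12
r37=100101 pc3: +8 =20
r38=100110 pc3: +8 =28
r39=100111 pc4: +16 =44
r40=101000 pc2: +4 =48
r41=101001 pc3: +8 =56
r42=101010 pc3: +8 =64
r43=101011 pc4: +16 =80
r44=101100 pc3: +8 =88
r45=101101 pc4: +16 =104
r46=101110 pc4: +16 =120
r47=101111 pc5: +32 =152
r48=110000 pc2: +4 =156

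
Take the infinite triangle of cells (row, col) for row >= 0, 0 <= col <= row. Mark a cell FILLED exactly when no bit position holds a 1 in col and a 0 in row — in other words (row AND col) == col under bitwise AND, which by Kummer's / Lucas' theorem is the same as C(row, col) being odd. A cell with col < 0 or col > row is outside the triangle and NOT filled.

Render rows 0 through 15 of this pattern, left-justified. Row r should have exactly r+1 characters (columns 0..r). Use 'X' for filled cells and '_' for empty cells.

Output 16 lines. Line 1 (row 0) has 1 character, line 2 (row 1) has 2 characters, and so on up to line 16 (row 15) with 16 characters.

Answer: X
XX
X_X
XXXX
X___X
XX__XX
X_X_X_X
XXXXXXXX
X_______X
XX______XX
X_X_____X_X
XXXX____XXXX
X___X___X___X
XX__XX__XX__XX
X_X_X_X_X_X_X_X
XXXXXXXXXXXXXXXX

Derivation:
r0=0: X
r1=1: XX
r2=10: X_X
r3=11: XXXX
r4=100: X___X
r5=101: XX__XX
r6=110: X_X_X_X
r7=111: XXXXXXXX
r8=1000: X_______X
r9=1001: XX______XX
r10=1010: X_X_____X_X
r11=1011: XXXX____XXXX
r12=1100: X___X___X___X
r13=1101: XX__XX__XX__XX
r14=1110: X_X_X_X_X_X_X_X
r15=1111: XXXXXXXXXXXXXXXX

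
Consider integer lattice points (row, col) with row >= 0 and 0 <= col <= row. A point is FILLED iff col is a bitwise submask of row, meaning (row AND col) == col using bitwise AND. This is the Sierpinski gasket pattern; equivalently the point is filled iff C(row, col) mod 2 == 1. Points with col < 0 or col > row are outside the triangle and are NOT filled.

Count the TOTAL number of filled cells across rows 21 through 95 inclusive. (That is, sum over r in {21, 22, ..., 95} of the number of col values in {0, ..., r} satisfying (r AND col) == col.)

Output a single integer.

Answer: 1112

Derivation:
r21=10101 pc3: +8 =8
r22=10110 pc3: +8 =16
r23=10111 pc4: +16 =32
r24=11000 pc2: +4 =36
r25=11001 pc3: +8 =44
r26=11010 pc3: +8 =52
r27=11011 pc4: +16 =68
r28=11100 pc3: +8 =76
r29=11101 pc4: +16 =92
r30=11110 pc4: +16 =108
r31=11111 pc5: +32 =140
r32=100000 pc1: +2 =142
r33=100001 pc2: +4 =146
r34=100010 pc2: +4 =150
r35=100011 pc3: +8 =158
r36=100100 pc2: +4 =162
r37=100101 pc3: +8 =170
r38=100110 pc3: +8 =178
r39=100111 pc4: +16 =194
r40=101000 pc2: +4 =198
r41=101001 pc3: +8 =206
r42=101010 pc3: +8 =214
r43=101011 pc4: +16 =230
r44=101100 pc3: +8 =238
r45=101101 pc4: +16 =254
r46=101110 pc4: +16 =270
r47=101111 pc5: +32 =302
r48=110000 pc2: +4 =306
r49=110001 pc3: +8 =314
r50=110010 pc3: +8 =322
r51=110011 pc4: +16 =338
r52=110100 pc3: +8 =346
r53=110101 pc4: +16 =362
r54=110110 pc4: +16 =378
r55=110111 pc5: +32 =410
r56=111000 pc3: +8 =418
r57=111001 pc4: +16 =434
r58=111010 pc4: +16 =450
r59=111011 pc5: +32 =482
r60=111100 pc4: +16 =498
r61=111101 pc5: +32 =530
r62=111110 pc5: +32 =562
r63=111111 pc6: +64 =626
r64=1000000 pc1: +2 =628
r65=1000001 pc2: +4 =632
r66=1000010 pc2: +4 =636
r67=1000011 pc3: +8 =644
r68=1000100 pc2: +4 =648
r69=1000101 pc3: +8 =656
r70=1000110 pc3: +8 =664
r71=1000111 pc4: +16 =680
r72=1001000 pc2: +4 =684
r73=1001001 pc3: +8 =692
r74=1001010 pc3: +8 =700
r75=1001011 pc4: +16 =716
r76=1001100 pc3: +8 =724
r77=1001101 pc4: +16 =740
r78=1001110 pc4: +16 =756
r79=1001111 pc5: +32 =788
r80=1010000 pc2: +4 =792
r81=1010001 pc3: +8 =800
r82=1010010 pc3: +8 =808
r83=1010011 pc4: +16 =824
r84=1010100 pc3: +8 =832
r85=1010101 pc4: +16 =848
r86=1010110 pc4: +16 =864
r87=1010111 pc5: +32 =896
r88=1011000 pc3: +8 =904
r89=1011001 pc4: +16 =920
r90=1011010 pc4: +16 =936
r91=1011011 pc5: +32 =968
r92=1011100 pc4: +16 =984
r93=1011101 pc5: +32 =1016
r94=1011110 pc5: +32 =1048
r95=1011111 pc6: +64 =1112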